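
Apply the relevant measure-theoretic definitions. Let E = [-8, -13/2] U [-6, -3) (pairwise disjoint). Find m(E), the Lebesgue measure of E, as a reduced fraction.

For pairwise disjoint intervals, m(union_i I_i) = sum_i m(I_i),
and m is invariant under swapping open/closed endpoints (single points have measure 0).
So m(E) = sum_i (b_i - a_i).
  I_1 has length -13/2 - (-8) = 3/2.
  I_2 has length -3 - (-6) = 3.
Summing:
  m(E) = 3/2 + 3 = 9/2.

9/2


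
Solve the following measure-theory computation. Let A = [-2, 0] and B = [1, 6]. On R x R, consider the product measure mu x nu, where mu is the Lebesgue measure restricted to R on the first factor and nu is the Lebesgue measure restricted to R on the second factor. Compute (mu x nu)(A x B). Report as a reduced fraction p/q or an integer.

For a measurable rectangle A x B, the product measure satisfies
  (mu x nu)(A x B) = mu(A) * nu(B).
  mu(A) = 2.
  nu(B) = 5.
  (mu x nu)(A x B) = 2 * 5 = 10.

10


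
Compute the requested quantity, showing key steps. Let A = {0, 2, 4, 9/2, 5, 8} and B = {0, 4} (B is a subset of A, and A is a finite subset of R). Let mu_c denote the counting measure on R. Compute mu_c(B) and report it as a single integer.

Counting measure assigns mu_c(E) = |E| (number of elements) when E is finite.
B has 2 element(s), so mu_c(B) = 2.

2


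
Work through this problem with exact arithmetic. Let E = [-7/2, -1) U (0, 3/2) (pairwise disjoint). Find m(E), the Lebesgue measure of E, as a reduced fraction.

For pairwise disjoint intervals, m(union_i I_i) = sum_i m(I_i),
and m is invariant under swapping open/closed endpoints (single points have measure 0).
So m(E) = sum_i (b_i - a_i).
  I_1 has length -1 - (-7/2) = 5/2.
  I_2 has length 3/2 - 0 = 3/2.
Summing:
  m(E) = 5/2 + 3/2 = 4.

4


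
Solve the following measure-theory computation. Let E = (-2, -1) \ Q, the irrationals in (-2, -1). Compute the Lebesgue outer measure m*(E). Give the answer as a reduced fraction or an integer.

The interval I = (-2, -1) has m(I) = -1 - (-2) = 1 (endpoints are measure-zero, so open/closed/half-open agree). Write I = (I cap Q) u (I \ Q). The rationals in I are countable, so m*(I cap Q) = 0 (cover each rational by intervals whose total length is arbitrarily small). By countable subadditivity m*(I) <= m*(I cap Q) + m*(I \ Q), hence m*(I \ Q) >= m(I) = 1. The reverse inequality m*(I \ Q) <= m*(I) = 1 is trivial since (I \ Q) is a subset of I. Therefore m*(I \ Q) = 1.

1


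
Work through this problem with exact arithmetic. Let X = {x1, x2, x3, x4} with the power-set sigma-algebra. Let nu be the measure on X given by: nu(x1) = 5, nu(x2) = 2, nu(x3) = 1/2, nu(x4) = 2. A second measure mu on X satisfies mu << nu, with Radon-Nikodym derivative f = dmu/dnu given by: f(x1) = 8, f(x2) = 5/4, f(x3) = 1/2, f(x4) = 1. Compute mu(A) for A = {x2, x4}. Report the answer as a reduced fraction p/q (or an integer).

By the defining property of the Radon-Nikodym derivative, for every measurable set A,
  mu(A) = integral_A f dnu.
Since nu is a discrete measure concentrated on the atoms of X, the integral over A reduces to the sum
  mu(A) = sum_{x in A} f(x) * nu({x}).
Computing each term:
  x2: f(x2) * nu(x2) = 5/4 * 2 = 5/2.
  x4: f(x4) * nu(x4) = 1 * 2 = 2.
Summing: mu(A) = 5/2 + 2 = 9/2.

9/2


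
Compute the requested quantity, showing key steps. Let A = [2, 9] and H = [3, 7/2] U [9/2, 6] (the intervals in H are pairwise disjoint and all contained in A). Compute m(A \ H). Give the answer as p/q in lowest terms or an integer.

The ambient interval has length m(A) = 9 - 2 = 7.
Since the holes are disjoint and sit inside A, by finite additivity
  m(H) = sum_i (b_i - a_i), and m(A \ H) = m(A) - m(H).
Computing the hole measures:
  m(H_1) = 7/2 - 3 = 1/2.
  m(H_2) = 6 - 9/2 = 3/2.
Summed: m(H) = 1/2 + 3/2 = 2.
So m(A \ H) = 7 - 2 = 5.

5


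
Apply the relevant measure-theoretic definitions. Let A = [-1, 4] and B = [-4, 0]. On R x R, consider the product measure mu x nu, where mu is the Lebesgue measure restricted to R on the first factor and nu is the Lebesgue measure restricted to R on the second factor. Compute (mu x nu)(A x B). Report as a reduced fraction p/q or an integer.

For a measurable rectangle A x B, the product measure satisfies
  (mu x nu)(A x B) = mu(A) * nu(B).
  mu(A) = 5.
  nu(B) = 4.
  (mu x nu)(A x B) = 5 * 4 = 20.

20


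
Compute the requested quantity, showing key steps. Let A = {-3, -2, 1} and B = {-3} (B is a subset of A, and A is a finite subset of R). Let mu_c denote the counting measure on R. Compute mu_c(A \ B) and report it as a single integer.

Counting measure assigns mu_c(E) = |E| (number of elements) when E is finite. For B subset A, A \ B is the set of elements of A not in B, so |A \ B| = |A| - |B|.
|A| = 3, |B| = 1, so mu_c(A \ B) = 3 - 1 = 2.

2


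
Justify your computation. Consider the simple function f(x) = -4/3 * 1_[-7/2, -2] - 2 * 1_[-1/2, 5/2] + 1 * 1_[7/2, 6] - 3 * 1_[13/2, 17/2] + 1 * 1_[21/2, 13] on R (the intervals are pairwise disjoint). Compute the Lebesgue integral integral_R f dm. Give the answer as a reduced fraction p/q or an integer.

For a simple function f = sum_i c_i * 1_{A_i} with disjoint A_i,
  integral f dm = sum_i c_i * m(A_i).
Lengths of the A_i:
  m(A_1) = -2 - (-7/2) = 3/2.
  m(A_2) = 5/2 - (-1/2) = 3.
  m(A_3) = 6 - 7/2 = 5/2.
  m(A_4) = 17/2 - 13/2 = 2.
  m(A_5) = 13 - 21/2 = 5/2.
Contributions c_i * m(A_i):
  (-4/3) * (3/2) = -2.
  (-2) * (3) = -6.
  (1) * (5/2) = 5/2.
  (-3) * (2) = -6.
  (1) * (5/2) = 5/2.
Total: -2 - 6 + 5/2 - 6 + 5/2 = -9.

-9


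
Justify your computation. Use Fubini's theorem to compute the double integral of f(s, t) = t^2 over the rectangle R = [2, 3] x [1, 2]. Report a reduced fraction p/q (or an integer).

f(s, t) is a tensor product of a function of s and a function of t, and both factors are bounded continuous (hence Lebesgue integrable) on the rectangle, so Fubini's theorem applies:
  integral_R f d(m x m) = (integral_a1^b1 1 ds) * (integral_a2^b2 t^2 dt).
Inner integral in s: integral_{2}^{3} 1 ds = (3^1 - 2^1)/1
  = 1.
Inner integral in t: integral_{1}^{2} t^2 dt = (2^3 - 1^3)/3
  = 7/3.
Product: (1) * (7/3) = 7/3.

7/3


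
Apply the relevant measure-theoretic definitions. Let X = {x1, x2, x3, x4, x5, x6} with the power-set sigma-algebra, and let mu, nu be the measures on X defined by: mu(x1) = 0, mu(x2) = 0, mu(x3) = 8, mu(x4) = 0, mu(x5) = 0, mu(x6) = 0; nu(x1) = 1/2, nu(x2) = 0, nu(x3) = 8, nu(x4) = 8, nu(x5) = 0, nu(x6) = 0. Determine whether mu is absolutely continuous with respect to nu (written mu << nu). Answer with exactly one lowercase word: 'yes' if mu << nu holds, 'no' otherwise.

mu << nu means: every nu-null measurable set is also mu-null; equivalently, for every atom x, if nu({x}) = 0 then mu({x}) = 0.
Checking each atom:
  x1: nu = 1/2 > 0 -> no constraint.
  x2: nu = 0, mu = 0 -> consistent with mu << nu.
  x3: nu = 8 > 0 -> no constraint.
  x4: nu = 8 > 0 -> no constraint.
  x5: nu = 0, mu = 0 -> consistent with mu << nu.
  x6: nu = 0, mu = 0 -> consistent with mu << nu.
No atom violates the condition. Therefore mu << nu.

yes


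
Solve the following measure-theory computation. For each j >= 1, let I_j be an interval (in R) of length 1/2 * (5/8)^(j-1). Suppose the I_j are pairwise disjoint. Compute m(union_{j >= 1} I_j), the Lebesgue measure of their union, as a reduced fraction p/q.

By countable additivity of the Lebesgue measure on pairwise disjoint measurable sets,
  m(union_{j >= 1} I_j) = sum_{j >= 1} m(I_j) = sum_{j >= 1} a * r^(j-1),
  with a = 1/2 and r = 5/8.
Since 0 < r = 5/8 < 1, the geometric series converges:
  sum_{j >= 1} a * r^(j-1) = a / (1 - r).
  = 1/2 / (1 - 5/8)
  = 1/2 / (3/8)
  = 4/3.

4/3


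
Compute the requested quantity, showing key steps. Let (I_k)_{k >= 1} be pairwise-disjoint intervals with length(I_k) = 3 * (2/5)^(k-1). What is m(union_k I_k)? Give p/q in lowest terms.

By countable additivity of the Lebesgue measure on pairwise disjoint measurable sets,
  m(union_{k >= 1} I_k) = sum_{k >= 1} m(I_k) = sum_{k >= 1} a * r^(k-1),
  with a = 3 and r = 2/5.
Since 0 < r = 2/5 < 1, the geometric series converges:
  sum_{k >= 1} a * r^(k-1) = a / (1 - r).
  = 3 / (1 - 2/5)
  = 3 / (3/5)
  = 5.

5


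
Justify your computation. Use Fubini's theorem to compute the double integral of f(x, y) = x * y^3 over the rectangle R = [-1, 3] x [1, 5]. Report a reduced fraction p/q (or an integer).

f(x, y) is a tensor product of a function of x and a function of y, and both factors are bounded continuous (hence Lebesgue integrable) on the rectangle, so Fubini's theorem applies:
  integral_R f d(m x m) = (integral_a1^b1 x dx) * (integral_a2^b2 y^3 dy).
Inner integral in x: integral_{-1}^{3} x dx = (3^2 - (-1)^2)/2
  = 4.
Inner integral in y: integral_{1}^{5} y^3 dy = (5^4 - 1^4)/4
  = 156.
Product: (4) * (156) = 624.

624


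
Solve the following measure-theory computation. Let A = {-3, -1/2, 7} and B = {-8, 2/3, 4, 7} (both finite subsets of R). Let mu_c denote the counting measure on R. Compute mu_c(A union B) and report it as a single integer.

Counting measure on a finite set equals cardinality. By inclusion-exclusion, |A union B| = |A| + |B| - |A cap B|.
|A| = 3, |B| = 4, |A cap B| = 1.
So mu_c(A union B) = 3 + 4 - 1 = 6.

6


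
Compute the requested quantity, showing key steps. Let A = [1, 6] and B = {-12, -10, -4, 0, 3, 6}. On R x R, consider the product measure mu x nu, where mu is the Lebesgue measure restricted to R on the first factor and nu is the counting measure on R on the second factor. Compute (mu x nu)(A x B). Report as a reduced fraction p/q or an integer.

For a measurable rectangle A x B, the product measure satisfies
  (mu x nu)(A x B) = mu(A) * nu(B).
  mu(A) = 5.
  nu(B) = 6.
  (mu x nu)(A x B) = 5 * 6 = 30.

30


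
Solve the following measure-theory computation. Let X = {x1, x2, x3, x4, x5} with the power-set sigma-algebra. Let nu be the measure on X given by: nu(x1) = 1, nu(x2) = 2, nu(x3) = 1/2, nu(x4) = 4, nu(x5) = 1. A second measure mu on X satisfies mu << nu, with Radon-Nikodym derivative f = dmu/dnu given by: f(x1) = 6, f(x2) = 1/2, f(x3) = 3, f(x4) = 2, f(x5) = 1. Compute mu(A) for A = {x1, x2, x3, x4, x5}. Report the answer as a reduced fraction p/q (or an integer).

By the defining property of the Radon-Nikodym derivative, for every measurable set A,
  mu(A) = integral_A f dnu.
Since nu is a discrete measure concentrated on the atoms of X, the integral over A reduces to the sum
  mu(A) = sum_{x in A} f(x) * nu({x}).
Computing each term:
  x1: f(x1) * nu(x1) = 6 * 1 = 6.
  x2: f(x2) * nu(x2) = 1/2 * 2 = 1.
  x3: f(x3) * nu(x3) = 3 * 1/2 = 3/2.
  x4: f(x4) * nu(x4) = 2 * 4 = 8.
  x5: f(x5) * nu(x5) = 1 * 1 = 1.
Summing: mu(A) = 6 + 1 + 3/2 + 8 + 1 = 35/2.

35/2


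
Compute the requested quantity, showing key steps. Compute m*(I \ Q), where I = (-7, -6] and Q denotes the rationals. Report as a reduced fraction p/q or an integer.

The interval I = (-7, -6] has m(I) = -6 - (-7) = 1 (endpoints are measure-zero, so open/closed/half-open agree). Write I = (I cap Q) u (I \ Q). The rationals in I are countable, so m*(I cap Q) = 0 (cover each rational by intervals whose total length is arbitrarily small). By countable subadditivity m*(I) <= m*(I cap Q) + m*(I \ Q), hence m*(I \ Q) >= m(I) = 1. The reverse inequality m*(I \ Q) <= m*(I) = 1 is trivial since (I \ Q) is a subset of I. Therefore m*(I \ Q) = 1.

1


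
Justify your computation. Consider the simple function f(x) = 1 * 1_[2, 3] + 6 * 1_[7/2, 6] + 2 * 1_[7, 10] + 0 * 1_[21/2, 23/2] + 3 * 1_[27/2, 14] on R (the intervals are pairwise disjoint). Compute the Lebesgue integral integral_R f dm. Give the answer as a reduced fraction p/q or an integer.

For a simple function f = sum_i c_i * 1_{A_i} with disjoint A_i,
  integral f dm = sum_i c_i * m(A_i).
Lengths of the A_i:
  m(A_1) = 3 - 2 = 1.
  m(A_2) = 6 - 7/2 = 5/2.
  m(A_3) = 10 - 7 = 3.
  m(A_4) = 23/2 - 21/2 = 1.
  m(A_5) = 14 - 27/2 = 1/2.
Contributions c_i * m(A_i):
  (1) * (1) = 1.
  (6) * (5/2) = 15.
  (2) * (3) = 6.
  (0) * (1) = 0.
  (3) * (1/2) = 3/2.
Total: 1 + 15 + 6 + 0 + 3/2 = 47/2.

47/2


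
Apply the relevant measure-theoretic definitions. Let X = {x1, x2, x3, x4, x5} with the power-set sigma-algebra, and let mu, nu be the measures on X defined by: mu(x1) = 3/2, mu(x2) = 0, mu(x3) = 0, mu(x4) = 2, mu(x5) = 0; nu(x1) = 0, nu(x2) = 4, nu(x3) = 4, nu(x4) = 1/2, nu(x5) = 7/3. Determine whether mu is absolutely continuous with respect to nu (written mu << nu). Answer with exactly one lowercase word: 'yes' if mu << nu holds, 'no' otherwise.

mu << nu means: every nu-null measurable set is also mu-null; equivalently, for every atom x, if nu({x}) = 0 then mu({x}) = 0.
Checking each atom:
  x1: nu = 0, mu = 3/2 > 0 -> violates mu << nu.
  x2: nu = 4 > 0 -> no constraint.
  x3: nu = 4 > 0 -> no constraint.
  x4: nu = 1/2 > 0 -> no constraint.
  x5: nu = 7/3 > 0 -> no constraint.
The atom(s) x1 violate the condition (nu = 0 but mu > 0). Therefore mu is NOT absolutely continuous w.r.t. nu.

no


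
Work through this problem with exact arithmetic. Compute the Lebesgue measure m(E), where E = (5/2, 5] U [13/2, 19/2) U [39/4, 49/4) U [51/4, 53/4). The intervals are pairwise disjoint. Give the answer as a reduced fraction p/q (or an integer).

For pairwise disjoint intervals, m(union_i I_i) = sum_i m(I_i),
and m is invariant under swapping open/closed endpoints (single points have measure 0).
So m(E) = sum_i (b_i - a_i).
  I_1 has length 5 - 5/2 = 5/2.
  I_2 has length 19/2 - 13/2 = 3.
  I_3 has length 49/4 - 39/4 = 5/2.
  I_4 has length 53/4 - 51/4 = 1/2.
Summing:
  m(E) = 5/2 + 3 + 5/2 + 1/2 = 17/2.

17/2


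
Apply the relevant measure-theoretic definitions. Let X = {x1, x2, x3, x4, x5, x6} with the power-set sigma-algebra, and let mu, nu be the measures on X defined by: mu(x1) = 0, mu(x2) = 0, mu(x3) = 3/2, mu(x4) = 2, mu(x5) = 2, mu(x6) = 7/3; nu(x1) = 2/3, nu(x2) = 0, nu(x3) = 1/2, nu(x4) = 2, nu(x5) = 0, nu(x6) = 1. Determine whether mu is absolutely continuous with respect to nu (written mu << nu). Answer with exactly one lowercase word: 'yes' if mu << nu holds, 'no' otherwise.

mu << nu means: every nu-null measurable set is also mu-null; equivalently, for every atom x, if nu({x}) = 0 then mu({x}) = 0.
Checking each atom:
  x1: nu = 2/3 > 0 -> no constraint.
  x2: nu = 0, mu = 0 -> consistent with mu << nu.
  x3: nu = 1/2 > 0 -> no constraint.
  x4: nu = 2 > 0 -> no constraint.
  x5: nu = 0, mu = 2 > 0 -> violates mu << nu.
  x6: nu = 1 > 0 -> no constraint.
The atom(s) x5 violate the condition (nu = 0 but mu > 0). Therefore mu is NOT absolutely continuous w.r.t. nu.

no


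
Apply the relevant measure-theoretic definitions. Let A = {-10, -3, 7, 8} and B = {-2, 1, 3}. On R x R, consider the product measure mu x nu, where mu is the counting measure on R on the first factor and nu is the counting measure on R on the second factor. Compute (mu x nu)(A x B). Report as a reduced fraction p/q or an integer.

For a measurable rectangle A x B, the product measure satisfies
  (mu x nu)(A x B) = mu(A) * nu(B).
  mu(A) = 4.
  nu(B) = 3.
  (mu x nu)(A x B) = 4 * 3 = 12.

12


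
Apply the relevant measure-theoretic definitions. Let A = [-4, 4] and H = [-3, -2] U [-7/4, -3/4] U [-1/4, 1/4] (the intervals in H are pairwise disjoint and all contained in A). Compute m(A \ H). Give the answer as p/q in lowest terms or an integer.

The ambient interval has length m(A) = 4 - (-4) = 8.
Since the holes are disjoint and sit inside A, by finite additivity
  m(H) = sum_i (b_i - a_i), and m(A \ H) = m(A) - m(H).
Computing the hole measures:
  m(H_1) = -2 - (-3) = 1.
  m(H_2) = -3/4 - (-7/4) = 1.
  m(H_3) = 1/4 - (-1/4) = 1/2.
Summed: m(H) = 1 + 1 + 1/2 = 5/2.
So m(A \ H) = 8 - 5/2 = 11/2.

11/2


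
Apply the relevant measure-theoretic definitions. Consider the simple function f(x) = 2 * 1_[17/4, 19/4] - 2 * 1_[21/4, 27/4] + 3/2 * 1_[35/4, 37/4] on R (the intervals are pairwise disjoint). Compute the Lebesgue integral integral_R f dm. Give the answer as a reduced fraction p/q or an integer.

For a simple function f = sum_i c_i * 1_{A_i} with disjoint A_i,
  integral f dm = sum_i c_i * m(A_i).
Lengths of the A_i:
  m(A_1) = 19/4 - 17/4 = 1/2.
  m(A_2) = 27/4 - 21/4 = 3/2.
  m(A_3) = 37/4 - 35/4 = 1/2.
Contributions c_i * m(A_i):
  (2) * (1/2) = 1.
  (-2) * (3/2) = -3.
  (3/2) * (1/2) = 3/4.
Total: 1 - 3 + 3/4 = -5/4.

-5/4


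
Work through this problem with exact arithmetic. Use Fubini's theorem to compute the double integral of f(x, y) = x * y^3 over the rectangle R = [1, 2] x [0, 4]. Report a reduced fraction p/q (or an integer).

f(x, y) is a tensor product of a function of x and a function of y, and both factors are bounded continuous (hence Lebesgue integrable) on the rectangle, so Fubini's theorem applies:
  integral_R f d(m x m) = (integral_a1^b1 x dx) * (integral_a2^b2 y^3 dy).
Inner integral in x: integral_{1}^{2} x dx = (2^2 - 1^2)/2
  = 3/2.
Inner integral in y: integral_{0}^{4} y^3 dy = (4^4 - 0^4)/4
  = 64.
Product: (3/2) * (64) = 96.

96


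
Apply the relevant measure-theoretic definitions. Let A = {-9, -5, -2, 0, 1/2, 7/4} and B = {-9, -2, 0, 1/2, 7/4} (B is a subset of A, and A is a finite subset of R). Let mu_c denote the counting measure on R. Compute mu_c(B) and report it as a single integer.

Counting measure assigns mu_c(E) = |E| (number of elements) when E is finite.
B has 5 element(s), so mu_c(B) = 5.

5


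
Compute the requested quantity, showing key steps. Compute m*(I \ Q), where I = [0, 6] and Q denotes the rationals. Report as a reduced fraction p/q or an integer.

The interval I = [0, 6] has m(I) = 6 - 0 = 6 (endpoints are measure-zero, so open/closed/half-open agree). Write I = (I cap Q) u (I \ Q). The rationals in I are countable, so m*(I cap Q) = 0 (cover each rational by intervals whose total length is arbitrarily small). By countable subadditivity m*(I) <= m*(I cap Q) + m*(I \ Q), hence m*(I \ Q) >= m(I) = 6. The reverse inequality m*(I \ Q) <= m*(I) = 6 is trivial since (I \ Q) is a subset of I. Therefore m*(I \ Q) = 6.

6


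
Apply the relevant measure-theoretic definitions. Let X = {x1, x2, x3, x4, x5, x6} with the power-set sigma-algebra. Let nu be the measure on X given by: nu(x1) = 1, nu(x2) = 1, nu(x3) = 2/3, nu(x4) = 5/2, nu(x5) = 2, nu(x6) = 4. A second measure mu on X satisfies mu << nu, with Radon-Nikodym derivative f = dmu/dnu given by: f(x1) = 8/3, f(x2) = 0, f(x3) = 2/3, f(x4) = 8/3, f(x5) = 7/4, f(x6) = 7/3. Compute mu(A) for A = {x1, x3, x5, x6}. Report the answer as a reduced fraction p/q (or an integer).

By the defining property of the Radon-Nikodym derivative, for every measurable set A,
  mu(A) = integral_A f dnu.
Since nu is a discrete measure concentrated on the atoms of X, the integral over A reduces to the sum
  mu(A) = sum_{x in A} f(x) * nu({x}).
Computing each term:
  x1: f(x1) * nu(x1) = 8/3 * 1 = 8/3.
  x3: f(x3) * nu(x3) = 2/3 * 2/3 = 4/9.
  x5: f(x5) * nu(x5) = 7/4 * 2 = 7/2.
  x6: f(x6) * nu(x6) = 7/3 * 4 = 28/3.
Summing: mu(A) = 8/3 + 4/9 + 7/2 + 28/3 = 287/18.

287/18


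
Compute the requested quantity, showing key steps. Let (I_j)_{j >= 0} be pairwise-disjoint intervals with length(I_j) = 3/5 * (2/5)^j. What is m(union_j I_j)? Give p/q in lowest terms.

By countable additivity of the Lebesgue measure on pairwise disjoint measurable sets,
  m(union_{j >= 0} I_j) = sum_{j >= 0} m(I_j) = sum_{j >= 0} a * r^j,
  with a = 3/5 and r = 2/5.
Since 0 < r = 2/5 < 1, the geometric series converges:
  sum_{j >= 0} a * r^j = a / (1 - r).
  = 3/5 / (1 - 2/5)
  = 3/5 / (3/5)
  = 1.

1


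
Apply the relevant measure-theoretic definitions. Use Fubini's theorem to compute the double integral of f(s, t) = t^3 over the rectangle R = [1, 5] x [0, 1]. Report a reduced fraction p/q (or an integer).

f(s, t) is a tensor product of a function of s and a function of t, and both factors are bounded continuous (hence Lebesgue integrable) on the rectangle, so Fubini's theorem applies:
  integral_R f d(m x m) = (integral_a1^b1 1 ds) * (integral_a2^b2 t^3 dt).
Inner integral in s: integral_{1}^{5} 1 ds = (5^1 - 1^1)/1
  = 4.
Inner integral in t: integral_{0}^{1} t^3 dt = (1^4 - 0^4)/4
  = 1/4.
Product: (4) * (1/4) = 1.

1


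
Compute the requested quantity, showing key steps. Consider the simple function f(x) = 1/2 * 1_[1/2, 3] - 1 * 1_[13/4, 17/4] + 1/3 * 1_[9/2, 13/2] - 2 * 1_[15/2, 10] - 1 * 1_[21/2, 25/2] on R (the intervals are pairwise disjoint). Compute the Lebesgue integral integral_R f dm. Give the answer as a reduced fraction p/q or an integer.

For a simple function f = sum_i c_i * 1_{A_i} with disjoint A_i,
  integral f dm = sum_i c_i * m(A_i).
Lengths of the A_i:
  m(A_1) = 3 - 1/2 = 5/2.
  m(A_2) = 17/4 - 13/4 = 1.
  m(A_3) = 13/2 - 9/2 = 2.
  m(A_4) = 10 - 15/2 = 5/2.
  m(A_5) = 25/2 - 21/2 = 2.
Contributions c_i * m(A_i):
  (1/2) * (5/2) = 5/4.
  (-1) * (1) = -1.
  (1/3) * (2) = 2/3.
  (-2) * (5/2) = -5.
  (-1) * (2) = -2.
Total: 5/4 - 1 + 2/3 - 5 - 2 = -73/12.

-73/12


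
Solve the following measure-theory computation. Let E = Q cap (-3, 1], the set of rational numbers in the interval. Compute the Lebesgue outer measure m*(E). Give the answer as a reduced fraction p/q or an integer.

Q cap (-3, 1] is countable; list its elements as q_1, q_2, ... . Fix eps > 0 and cover the k-th point by an interval of length eps * 2^(-k). The cover has total length eps * sum_{k>=1} 2^(-k) = eps, so by definition of outer measure m*(Q cap (-3, 1]) <= eps. Since eps was arbitrary and m* >= 0, the outer measure is 0.

0


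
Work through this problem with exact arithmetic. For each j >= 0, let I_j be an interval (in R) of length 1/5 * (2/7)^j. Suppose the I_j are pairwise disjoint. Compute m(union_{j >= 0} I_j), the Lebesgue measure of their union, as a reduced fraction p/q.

By countable additivity of the Lebesgue measure on pairwise disjoint measurable sets,
  m(union_{j >= 0} I_j) = sum_{j >= 0} m(I_j) = sum_{j >= 0} a * r^j,
  with a = 1/5 and r = 2/7.
Since 0 < r = 2/7 < 1, the geometric series converges:
  sum_{j >= 0} a * r^j = a / (1 - r).
  = 1/5 / (1 - 2/7)
  = 1/5 / (5/7)
  = 7/25.

7/25


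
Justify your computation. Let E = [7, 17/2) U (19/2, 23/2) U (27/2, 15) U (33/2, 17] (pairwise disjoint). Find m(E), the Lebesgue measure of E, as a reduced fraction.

For pairwise disjoint intervals, m(union_i I_i) = sum_i m(I_i),
and m is invariant under swapping open/closed endpoints (single points have measure 0).
So m(E) = sum_i (b_i - a_i).
  I_1 has length 17/2 - 7 = 3/2.
  I_2 has length 23/2 - 19/2 = 2.
  I_3 has length 15 - 27/2 = 3/2.
  I_4 has length 17 - 33/2 = 1/2.
Summing:
  m(E) = 3/2 + 2 + 3/2 + 1/2 = 11/2.

11/2


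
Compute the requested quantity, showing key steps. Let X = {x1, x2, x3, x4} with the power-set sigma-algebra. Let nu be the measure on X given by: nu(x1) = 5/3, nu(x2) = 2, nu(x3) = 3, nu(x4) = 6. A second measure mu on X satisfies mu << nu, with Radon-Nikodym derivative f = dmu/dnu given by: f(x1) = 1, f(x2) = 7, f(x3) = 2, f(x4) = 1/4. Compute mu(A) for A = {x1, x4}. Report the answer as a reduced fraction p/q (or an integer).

By the defining property of the Radon-Nikodym derivative, for every measurable set A,
  mu(A) = integral_A f dnu.
Since nu is a discrete measure concentrated on the atoms of X, the integral over A reduces to the sum
  mu(A) = sum_{x in A} f(x) * nu({x}).
Computing each term:
  x1: f(x1) * nu(x1) = 1 * 5/3 = 5/3.
  x4: f(x4) * nu(x4) = 1/4 * 6 = 3/2.
Summing: mu(A) = 5/3 + 3/2 = 19/6.

19/6


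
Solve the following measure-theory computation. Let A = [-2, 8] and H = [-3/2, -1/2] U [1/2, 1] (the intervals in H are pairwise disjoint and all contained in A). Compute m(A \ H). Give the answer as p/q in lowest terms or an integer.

The ambient interval has length m(A) = 8 - (-2) = 10.
Since the holes are disjoint and sit inside A, by finite additivity
  m(H) = sum_i (b_i - a_i), and m(A \ H) = m(A) - m(H).
Computing the hole measures:
  m(H_1) = -1/2 - (-3/2) = 1.
  m(H_2) = 1 - 1/2 = 1/2.
Summed: m(H) = 1 + 1/2 = 3/2.
So m(A \ H) = 10 - 3/2 = 17/2.

17/2


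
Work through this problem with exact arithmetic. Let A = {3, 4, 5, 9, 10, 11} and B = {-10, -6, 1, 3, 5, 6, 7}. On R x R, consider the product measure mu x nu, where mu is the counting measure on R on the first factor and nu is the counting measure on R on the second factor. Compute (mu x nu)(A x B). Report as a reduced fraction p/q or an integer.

For a measurable rectangle A x B, the product measure satisfies
  (mu x nu)(A x B) = mu(A) * nu(B).
  mu(A) = 6.
  nu(B) = 7.
  (mu x nu)(A x B) = 6 * 7 = 42.

42


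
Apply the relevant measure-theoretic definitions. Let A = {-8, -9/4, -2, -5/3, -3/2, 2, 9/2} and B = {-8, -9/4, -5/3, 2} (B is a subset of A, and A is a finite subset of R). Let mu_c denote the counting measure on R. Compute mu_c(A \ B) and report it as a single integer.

Counting measure assigns mu_c(E) = |E| (number of elements) when E is finite. For B subset A, A \ B is the set of elements of A not in B, so |A \ B| = |A| - |B|.
|A| = 7, |B| = 4, so mu_c(A \ B) = 7 - 4 = 3.

3


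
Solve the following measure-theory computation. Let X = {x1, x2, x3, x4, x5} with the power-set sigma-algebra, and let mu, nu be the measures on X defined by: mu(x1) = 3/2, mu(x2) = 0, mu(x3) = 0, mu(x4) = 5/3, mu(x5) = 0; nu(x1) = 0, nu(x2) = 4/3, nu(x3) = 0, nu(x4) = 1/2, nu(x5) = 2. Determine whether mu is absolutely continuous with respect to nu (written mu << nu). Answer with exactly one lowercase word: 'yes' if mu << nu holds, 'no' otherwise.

mu << nu means: every nu-null measurable set is also mu-null; equivalently, for every atom x, if nu({x}) = 0 then mu({x}) = 0.
Checking each atom:
  x1: nu = 0, mu = 3/2 > 0 -> violates mu << nu.
  x2: nu = 4/3 > 0 -> no constraint.
  x3: nu = 0, mu = 0 -> consistent with mu << nu.
  x4: nu = 1/2 > 0 -> no constraint.
  x5: nu = 2 > 0 -> no constraint.
The atom(s) x1 violate the condition (nu = 0 but mu > 0). Therefore mu is NOT absolutely continuous w.r.t. nu.

no


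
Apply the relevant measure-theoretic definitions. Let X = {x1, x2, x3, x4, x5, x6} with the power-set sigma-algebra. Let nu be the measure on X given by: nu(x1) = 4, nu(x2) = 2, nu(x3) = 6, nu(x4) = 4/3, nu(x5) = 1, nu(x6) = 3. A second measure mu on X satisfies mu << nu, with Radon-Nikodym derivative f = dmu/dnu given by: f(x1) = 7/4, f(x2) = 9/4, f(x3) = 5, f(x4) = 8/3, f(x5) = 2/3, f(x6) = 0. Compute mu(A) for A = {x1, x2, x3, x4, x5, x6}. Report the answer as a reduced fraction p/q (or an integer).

By the defining property of the Radon-Nikodym derivative, for every measurable set A,
  mu(A) = integral_A f dnu.
Since nu is a discrete measure concentrated on the atoms of X, the integral over A reduces to the sum
  mu(A) = sum_{x in A} f(x) * nu({x}).
Computing each term:
  x1: f(x1) * nu(x1) = 7/4 * 4 = 7.
  x2: f(x2) * nu(x2) = 9/4 * 2 = 9/2.
  x3: f(x3) * nu(x3) = 5 * 6 = 30.
  x4: f(x4) * nu(x4) = 8/3 * 4/3 = 32/9.
  x5: f(x5) * nu(x5) = 2/3 * 1 = 2/3.
  x6: f(x6) * nu(x6) = 0 * 3 = 0.
Summing: mu(A) = 7 + 9/2 + 30 + 32/9 + 2/3 + 0 = 823/18.

823/18


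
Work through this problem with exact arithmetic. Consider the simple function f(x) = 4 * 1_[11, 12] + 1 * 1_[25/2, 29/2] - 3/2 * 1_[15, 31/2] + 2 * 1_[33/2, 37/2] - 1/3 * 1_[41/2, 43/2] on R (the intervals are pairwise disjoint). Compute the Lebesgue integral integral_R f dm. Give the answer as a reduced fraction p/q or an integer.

For a simple function f = sum_i c_i * 1_{A_i} with disjoint A_i,
  integral f dm = sum_i c_i * m(A_i).
Lengths of the A_i:
  m(A_1) = 12 - 11 = 1.
  m(A_2) = 29/2 - 25/2 = 2.
  m(A_3) = 31/2 - 15 = 1/2.
  m(A_4) = 37/2 - 33/2 = 2.
  m(A_5) = 43/2 - 41/2 = 1.
Contributions c_i * m(A_i):
  (4) * (1) = 4.
  (1) * (2) = 2.
  (-3/2) * (1/2) = -3/4.
  (2) * (2) = 4.
  (-1/3) * (1) = -1/3.
Total: 4 + 2 - 3/4 + 4 - 1/3 = 107/12.

107/12


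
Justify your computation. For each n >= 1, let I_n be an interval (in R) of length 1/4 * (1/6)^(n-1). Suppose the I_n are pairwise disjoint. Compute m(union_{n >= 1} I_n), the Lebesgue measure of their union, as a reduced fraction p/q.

By countable additivity of the Lebesgue measure on pairwise disjoint measurable sets,
  m(union_{n >= 1} I_n) = sum_{n >= 1} m(I_n) = sum_{n >= 1} a * r^(n-1),
  with a = 1/4 and r = 1/6.
Since 0 < r = 1/6 < 1, the geometric series converges:
  sum_{n >= 1} a * r^(n-1) = a / (1 - r).
  = 1/4 / (1 - 1/6)
  = 1/4 / (5/6)
  = 3/10.

3/10


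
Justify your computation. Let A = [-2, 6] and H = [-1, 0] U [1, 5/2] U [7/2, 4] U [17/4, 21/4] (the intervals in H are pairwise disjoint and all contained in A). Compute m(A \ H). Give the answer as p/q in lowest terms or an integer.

The ambient interval has length m(A) = 6 - (-2) = 8.
Since the holes are disjoint and sit inside A, by finite additivity
  m(H) = sum_i (b_i - a_i), and m(A \ H) = m(A) - m(H).
Computing the hole measures:
  m(H_1) = 0 - (-1) = 1.
  m(H_2) = 5/2 - 1 = 3/2.
  m(H_3) = 4 - 7/2 = 1/2.
  m(H_4) = 21/4 - 17/4 = 1.
Summed: m(H) = 1 + 3/2 + 1/2 + 1 = 4.
So m(A \ H) = 8 - 4 = 4.

4


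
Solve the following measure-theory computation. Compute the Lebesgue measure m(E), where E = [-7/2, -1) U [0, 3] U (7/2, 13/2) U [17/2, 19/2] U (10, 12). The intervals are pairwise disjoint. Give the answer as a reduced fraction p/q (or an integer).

For pairwise disjoint intervals, m(union_i I_i) = sum_i m(I_i),
and m is invariant under swapping open/closed endpoints (single points have measure 0).
So m(E) = sum_i (b_i - a_i).
  I_1 has length -1 - (-7/2) = 5/2.
  I_2 has length 3 - 0 = 3.
  I_3 has length 13/2 - 7/2 = 3.
  I_4 has length 19/2 - 17/2 = 1.
  I_5 has length 12 - 10 = 2.
Summing:
  m(E) = 5/2 + 3 + 3 + 1 + 2 = 23/2.

23/2


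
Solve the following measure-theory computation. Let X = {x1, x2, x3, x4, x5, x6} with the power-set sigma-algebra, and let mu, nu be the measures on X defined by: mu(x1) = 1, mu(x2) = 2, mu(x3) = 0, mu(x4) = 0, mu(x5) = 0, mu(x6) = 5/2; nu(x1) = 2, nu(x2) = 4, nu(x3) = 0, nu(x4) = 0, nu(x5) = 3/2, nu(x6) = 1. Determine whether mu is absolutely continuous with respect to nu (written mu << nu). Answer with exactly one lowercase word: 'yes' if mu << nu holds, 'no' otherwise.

mu << nu means: every nu-null measurable set is also mu-null; equivalently, for every atom x, if nu({x}) = 0 then mu({x}) = 0.
Checking each atom:
  x1: nu = 2 > 0 -> no constraint.
  x2: nu = 4 > 0 -> no constraint.
  x3: nu = 0, mu = 0 -> consistent with mu << nu.
  x4: nu = 0, mu = 0 -> consistent with mu << nu.
  x5: nu = 3/2 > 0 -> no constraint.
  x6: nu = 1 > 0 -> no constraint.
No atom violates the condition. Therefore mu << nu.

yes


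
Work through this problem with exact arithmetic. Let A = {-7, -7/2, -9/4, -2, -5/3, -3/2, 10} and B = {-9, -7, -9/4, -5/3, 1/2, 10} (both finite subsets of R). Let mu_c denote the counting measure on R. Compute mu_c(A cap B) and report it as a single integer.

Counting measure on a finite set equals cardinality. mu_c(A cap B) = |A cap B| (elements appearing in both).
Enumerating the elements of A that also lie in B gives 4 element(s).
So mu_c(A cap B) = 4.

4


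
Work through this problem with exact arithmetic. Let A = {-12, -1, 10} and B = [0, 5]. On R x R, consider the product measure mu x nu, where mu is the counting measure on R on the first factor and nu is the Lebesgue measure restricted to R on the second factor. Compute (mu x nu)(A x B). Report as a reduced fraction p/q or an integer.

For a measurable rectangle A x B, the product measure satisfies
  (mu x nu)(A x B) = mu(A) * nu(B).
  mu(A) = 3.
  nu(B) = 5.
  (mu x nu)(A x B) = 3 * 5 = 15.

15


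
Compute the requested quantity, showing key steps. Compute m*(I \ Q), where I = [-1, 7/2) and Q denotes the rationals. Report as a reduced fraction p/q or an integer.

The interval I = [-1, 7/2) has m(I) = 7/2 - (-1) = 9/2 (endpoints are measure-zero, so open/closed/half-open agree). Write I = (I cap Q) u (I \ Q). The rationals in I are countable, so m*(I cap Q) = 0 (cover each rational by intervals whose total length is arbitrarily small). By countable subadditivity m*(I) <= m*(I cap Q) + m*(I \ Q), hence m*(I \ Q) >= m(I) = 9/2. The reverse inequality m*(I \ Q) <= m*(I) = 9/2 is trivial since (I \ Q) is a subset of I. Therefore m*(I \ Q) = 9/2.

9/2


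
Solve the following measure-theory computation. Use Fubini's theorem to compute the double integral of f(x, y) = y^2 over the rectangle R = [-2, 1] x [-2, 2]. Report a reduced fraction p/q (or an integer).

f(x, y) is a tensor product of a function of x and a function of y, and both factors are bounded continuous (hence Lebesgue integrable) on the rectangle, so Fubini's theorem applies:
  integral_R f d(m x m) = (integral_a1^b1 1 dx) * (integral_a2^b2 y^2 dy).
Inner integral in x: integral_{-2}^{1} 1 dx = (1^1 - (-2)^1)/1
  = 3.
Inner integral in y: integral_{-2}^{2} y^2 dy = (2^3 - (-2)^3)/3
  = 16/3.
Product: (3) * (16/3) = 16.

16


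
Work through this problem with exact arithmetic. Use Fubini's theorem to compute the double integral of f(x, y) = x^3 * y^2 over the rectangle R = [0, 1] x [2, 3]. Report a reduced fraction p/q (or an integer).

f(x, y) is a tensor product of a function of x and a function of y, and both factors are bounded continuous (hence Lebesgue integrable) on the rectangle, so Fubini's theorem applies:
  integral_R f d(m x m) = (integral_a1^b1 x^3 dx) * (integral_a2^b2 y^2 dy).
Inner integral in x: integral_{0}^{1} x^3 dx = (1^4 - 0^4)/4
  = 1/4.
Inner integral in y: integral_{2}^{3} y^2 dy = (3^3 - 2^3)/3
  = 19/3.
Product: (1/4) * (19/3) = 19/12.

19/12


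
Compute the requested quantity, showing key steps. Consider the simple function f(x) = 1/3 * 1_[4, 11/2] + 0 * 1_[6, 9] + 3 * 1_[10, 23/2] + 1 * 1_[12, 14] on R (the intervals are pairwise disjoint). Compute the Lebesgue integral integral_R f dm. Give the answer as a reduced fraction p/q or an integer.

For a simple function f = sum_i c_i * 1_{A_i} with disjoint A_i,
  integral f dm = sum_i c_i * m(A_i).
Lengths of the A_i:
  m(A_1) = 11/2 - 4 = 3/2.
  m(A_2) = 9 - 6 = 3.
  m(A_3) = 23/2 - 10 = 3/2.
  m(A_4) = 14 - 12 = 2.
Contributions c_i * m(A_i):
  (1/3) * (3/2) = 1/2.
  (0) * (3) = 0.
  (3) * (3/2) = 9/2.
  (1) * (2) = 2.
Total: 1/2 + 0 + 9/2 + 2 = 7.

7


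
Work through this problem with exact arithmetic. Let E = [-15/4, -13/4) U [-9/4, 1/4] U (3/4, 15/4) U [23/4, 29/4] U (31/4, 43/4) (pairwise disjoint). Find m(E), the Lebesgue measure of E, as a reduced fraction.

For pairwise disjoint intervals, m(union_i I_i) = sum_i m(I_i),
and m is invariant under swapping open/closed endpoints (single points have measure 0).
So m(E) = sum_i (b_i - a_i).
  I_1 has length -13/4 - (-15/4) = 1/2.
  I_2 has length 1/4 - (-9/4) = 5/2.
  I_3 has length 15/4 - 3/4 = 3.
  I_4 has length 29/4 - 23/4 = 3/2.
  I_5 has length 43/4 - 31/4 = 3.
Summing:
  m(E) = 1/2 + 5/2 + 3 + 3/2 + 3 = 21/2.

21/2


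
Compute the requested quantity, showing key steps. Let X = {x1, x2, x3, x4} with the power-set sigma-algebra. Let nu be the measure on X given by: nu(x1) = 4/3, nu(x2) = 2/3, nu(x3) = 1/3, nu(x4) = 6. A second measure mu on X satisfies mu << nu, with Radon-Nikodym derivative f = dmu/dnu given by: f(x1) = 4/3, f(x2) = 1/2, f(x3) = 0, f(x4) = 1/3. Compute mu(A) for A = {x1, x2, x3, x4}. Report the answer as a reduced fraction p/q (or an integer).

By the defining property of the Radon-Nikodym derivative, for every measurable set A,
  mu(A) = integral_A f dnu.
Since nu is a discrete measure concentrated on the atoms of X, the integral over A reduces to the sum
  mu(A) = sum_{x in A} f(x) * nu({x}).
Computing each term:
  x1: f(x1) * nu(x1) = 4/3 * 4/3 = 16/9.
  x2: f(x2) * nu(x2) = 1/2 * 2/3 = 1/3.
  x3: f(x3) * nu(x3) = 0 * 1/3 = 0.
  x4: f(x4) * nu(x4) = 1/3 * 6 = 2.
Summing: mu(A) = 16/9 + 1/3 + 0 + 2 = 37/9.

37/9


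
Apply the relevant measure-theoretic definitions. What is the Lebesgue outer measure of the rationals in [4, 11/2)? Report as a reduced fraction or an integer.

The set Q cap [4, 11/2) is countable (a subset of the countable set Q). Lebesgue outer measure of any countable set is 0: each singleton {q} has m*({q}) = 0, and by countable subadditivity m*(union_k {q_k}) <= sum_k m*({q_k}) = sum_k 0 = 0. The reverse inequality m*(E) >= 0 is automatic. So m*(Q cap [4, 11/2)) = 0.

0


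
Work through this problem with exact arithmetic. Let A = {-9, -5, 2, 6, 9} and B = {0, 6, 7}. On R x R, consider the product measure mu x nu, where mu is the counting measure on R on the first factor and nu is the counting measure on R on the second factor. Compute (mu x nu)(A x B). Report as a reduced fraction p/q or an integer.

For a measurable rectangle A x B, the product measure satisfies
  (mu x nu)(A x B) = mu(A) * nu(B).
  mu(A) = 5.
  nu(B) = 3.
  (mu x nu)(A x B) = 5 * 3 = 15.

15


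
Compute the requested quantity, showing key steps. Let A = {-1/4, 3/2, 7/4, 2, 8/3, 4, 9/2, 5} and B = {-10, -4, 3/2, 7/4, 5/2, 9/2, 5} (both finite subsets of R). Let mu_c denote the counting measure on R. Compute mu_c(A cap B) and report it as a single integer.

Counting measure on a finite set equals cardinality. mu_c(A cap B) = |A cap B| (elements appearing in both).
Enumerating the elements of A that also lie in B gives 4 element(s).
So mu_c(A cap B) = 4.

4


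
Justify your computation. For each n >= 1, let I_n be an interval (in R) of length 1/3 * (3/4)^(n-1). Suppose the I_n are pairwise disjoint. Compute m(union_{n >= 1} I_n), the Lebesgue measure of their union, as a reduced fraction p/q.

By countable additivity of the Lebesgue measure on pairwise disjoint measurable sets,
  m(union_{n >= 1} I_n) = sum_{n >= 1} m(I_n) = sum_{n >= 1} a * r^(n-1),
  with a = 1/3 and r = 3/4.
Since 0 < r = 3/4 < 1, the geometric series converges:
  sum_{n >= 1} a * r^(n-1) = a / (1 - r).
  = 1/3 / (1 - 3/4)
  = 1/3 / (1/4)
  = 4/3.

4/3


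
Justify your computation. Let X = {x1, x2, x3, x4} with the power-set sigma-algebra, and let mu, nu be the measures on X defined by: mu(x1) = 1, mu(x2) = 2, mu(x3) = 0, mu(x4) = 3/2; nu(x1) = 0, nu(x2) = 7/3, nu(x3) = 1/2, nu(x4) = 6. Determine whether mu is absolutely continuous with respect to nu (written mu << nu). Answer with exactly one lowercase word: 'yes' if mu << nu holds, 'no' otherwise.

mu << nu means: every nu-null measurable set is also mu-null; equivalently, for every atom x, if nu({x}) = 0 then mu({x}) = 0.
Checking each atom:
  x1: nu = 0, mu = 1 > 0 -> violates mu << nu.
  x2: nu = 7/3 > 0 -> no constraint.
  x3: nu = 1/2 > 0 -> no constraint.
  x4: nu = 6 > 0 -> no constraint.
The atom(s) x1 violate the condition (nu = 0 but mu > 0). Therefore mu is NOT absolutely continuous w.r.t. nu.

no


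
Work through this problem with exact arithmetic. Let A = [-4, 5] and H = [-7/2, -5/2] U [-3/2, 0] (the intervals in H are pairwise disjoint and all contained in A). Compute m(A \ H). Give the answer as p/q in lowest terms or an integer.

The ambient interval has length m(A) = 5 - (-4) = 9.
Since the holes are disjoint and sit inside A, by finite additivity
  m(H) = sum_i (b_i - a_i), and m(A \ H) = m(A) - m(H).
Computing the hole measures:
  m(H_1) = -5/2 - (-7/2) = 1.
  m(H_2) = 0 - (-3/2) = 3/2.
Summed: m(H) = 1 + 3/2 = 5/2.
So m(A \ H) = 9 - 5/2 = 13/2.

13/2


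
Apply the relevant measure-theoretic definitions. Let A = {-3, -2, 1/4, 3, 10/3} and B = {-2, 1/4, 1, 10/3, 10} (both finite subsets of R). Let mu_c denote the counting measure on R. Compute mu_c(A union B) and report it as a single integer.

Counting measure on a finite set equals cardinality. By inclusion-exclusion, |A union B| = |A| + |B| - |A cap B|.
|A| = 5, |B| = 5, |A cap B| = 3.
So mu_c(A union B) = 5 + 5 - 3 = 7.

7


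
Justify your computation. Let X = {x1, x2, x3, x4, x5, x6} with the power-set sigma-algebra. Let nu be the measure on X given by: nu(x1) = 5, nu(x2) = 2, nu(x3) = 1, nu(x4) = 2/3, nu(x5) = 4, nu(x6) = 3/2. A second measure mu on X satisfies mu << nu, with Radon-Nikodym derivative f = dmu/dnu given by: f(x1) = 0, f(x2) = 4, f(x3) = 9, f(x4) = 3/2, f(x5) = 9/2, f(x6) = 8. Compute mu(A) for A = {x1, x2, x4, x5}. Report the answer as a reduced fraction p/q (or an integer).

By the defining property of the Radon-Nikodym derivative, for every measurable set A,
  mu(A) = integral_A f dnu.
Since nu is a discrete measure concentrated on the atoms of X, the integral over A reduces to the sum
  mu(A) = sum_{x in A} f(x) * nu({x}).
Computing each term:
  x1: f(x1) * nu(x1) = 0 * 5 = 0.
  x2: f(x2) * nu(x2) = 4 * 2 = 8.
  x4: f(x4) * nu(x4) = 3/2 * 2/3 = 1.
  x5: f(x5) * nu(x5) = 9/2 * 4 = 18.
Summing: mu(A) = 0 + 8 + 1 + 18 = 27.

27
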